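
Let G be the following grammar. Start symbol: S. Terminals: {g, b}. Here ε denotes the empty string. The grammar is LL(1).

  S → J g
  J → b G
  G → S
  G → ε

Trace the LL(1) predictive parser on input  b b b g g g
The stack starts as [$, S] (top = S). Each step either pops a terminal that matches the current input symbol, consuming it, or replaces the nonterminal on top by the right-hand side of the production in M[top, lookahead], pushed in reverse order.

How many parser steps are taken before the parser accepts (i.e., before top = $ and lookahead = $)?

15

      Stack        Input          Action
   1  $ S          b b b g g g $  expand S → J g
   2  $ g J        b b b g g g $  expand J → b G
   3  $ g G b      b b b g g g $  match b
   4  $ g G        b b g g g $    expand G → S
   5  $ g S        b b g g g $    expand S → J g
   6  $ g g J      b b g g g $    expand J → b G
   7  $ g g G b    b b g g g $    match b
   8  $ g g G      b g g g $      expand G → S
   9  $ g g S      b g g g $      expand S → J g
  10  $ g g g J    b g g g $      expand J → b G
  11  $ g g g G b  b g g g $      match b
  12  $ g g g G    g g g $        expand G → ε
  13  $ g g g      g g g $        match g
  14  $ g g        g g $          match g
  15  $ g          g $            match g
Accept reached after 15 steps.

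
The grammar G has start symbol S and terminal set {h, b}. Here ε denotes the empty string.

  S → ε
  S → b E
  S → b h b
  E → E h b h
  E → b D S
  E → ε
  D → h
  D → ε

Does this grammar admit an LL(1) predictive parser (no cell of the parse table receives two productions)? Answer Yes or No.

No

FIRST(S) = {ε, b}
FIRST(E) = {ε, b, h}
FIRST(D) = {ε, h}
FOLLOW(S) = {$, h}
FOLLOW(E) = {$, h}
FOLLOW(D) = {$, b, h}
Cell M[D, h] receives both D → h and D → ε — the grammar is not LL(1).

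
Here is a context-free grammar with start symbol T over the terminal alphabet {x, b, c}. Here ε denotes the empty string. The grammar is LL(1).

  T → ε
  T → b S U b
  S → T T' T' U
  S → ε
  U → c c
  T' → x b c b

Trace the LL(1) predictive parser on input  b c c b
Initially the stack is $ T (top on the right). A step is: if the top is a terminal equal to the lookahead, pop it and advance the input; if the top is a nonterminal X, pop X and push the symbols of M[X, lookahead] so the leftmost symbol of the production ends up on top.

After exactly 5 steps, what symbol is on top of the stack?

     Stack      Input      Action
  1  $ T        b c c b $  expand T → b S U b
  2  $ b U S b  b c c b $  match b
  3  $ b U S    c c b $    expand S → ε
  4  $ b U      c c b $    expand U → c c
  5  $ b c c    c c b $    match c
Stack after step 5: $ b c (top = c).

c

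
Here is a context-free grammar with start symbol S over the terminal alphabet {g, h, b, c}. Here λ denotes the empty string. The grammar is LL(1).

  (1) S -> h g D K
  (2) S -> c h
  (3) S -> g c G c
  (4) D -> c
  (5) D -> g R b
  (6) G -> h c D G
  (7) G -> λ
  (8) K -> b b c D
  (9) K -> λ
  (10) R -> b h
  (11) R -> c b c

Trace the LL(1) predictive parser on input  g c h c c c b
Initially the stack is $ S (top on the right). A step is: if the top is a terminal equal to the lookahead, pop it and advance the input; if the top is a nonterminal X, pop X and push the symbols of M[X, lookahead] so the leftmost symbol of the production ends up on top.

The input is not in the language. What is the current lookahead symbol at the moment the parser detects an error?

      Stack        Input            Action
   1  $ S          g c h c c c b $  expand S -> g c G c
   2  $ c G c g    g c h c c c b $  match g
   3  $ c G c      c h c c c b $    match c
   4  $ c G        h c c c b $      expand G -> h c D G
   5  $ c G D c h  h c c c b $      match h
   6  $ c G D c    c c c b $        match c
   7  $ c G D      c c b $          expand D -> c
   8  $ c G c      c c b $          match c
   9  $ c G        c b $            expand G -> λ
  10  $ c          c b $            match c
  11  $            b $              error: stack empty but input remains

b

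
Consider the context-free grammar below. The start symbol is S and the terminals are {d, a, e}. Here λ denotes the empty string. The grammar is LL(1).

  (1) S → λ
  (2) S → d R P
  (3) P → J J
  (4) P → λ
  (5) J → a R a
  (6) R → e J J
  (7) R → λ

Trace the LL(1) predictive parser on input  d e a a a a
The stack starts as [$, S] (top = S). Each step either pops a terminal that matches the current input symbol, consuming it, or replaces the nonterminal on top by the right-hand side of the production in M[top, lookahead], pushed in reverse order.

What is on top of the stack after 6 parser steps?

step 1: stack=$ S  input=d e a a a a $  — expand S → d R P
step 2: stack=$ P R d  input=d e a a a a $  — match d
step 3: stack=$ P R  input=e a a a a $  — expand R → e J J
step 4: stack=$ P J J e  input=e a a a a $  — match e
step 5: stack=$ P J J  input=a a a a $  — expand J → a R a
step 6: stack=$ P J a R a  input=a a a a $  — match a
Stack after step 6: $ P J a R (top = R).

R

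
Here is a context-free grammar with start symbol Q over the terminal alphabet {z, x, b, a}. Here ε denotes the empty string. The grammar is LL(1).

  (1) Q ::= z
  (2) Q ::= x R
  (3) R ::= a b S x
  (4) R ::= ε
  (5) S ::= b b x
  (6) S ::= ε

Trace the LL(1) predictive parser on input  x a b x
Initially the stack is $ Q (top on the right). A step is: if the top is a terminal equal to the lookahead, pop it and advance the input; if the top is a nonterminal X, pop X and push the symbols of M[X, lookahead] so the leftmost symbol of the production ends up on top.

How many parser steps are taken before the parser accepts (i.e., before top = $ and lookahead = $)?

7

     Stack      Input      Action
  1  $ Q        x a b x $  expand Q ::= x R
  2  $ R x      x a b x $  match x
  3  $ R        a b x $    expand R ::= a b S x
  4  $ x S b a  a b x $    match a
  5  $ x S b    b x $      match b
  6  $ x S      x $        expand S ::= ε
  7  $ x        x $        match x
Accept reached after 7 steps.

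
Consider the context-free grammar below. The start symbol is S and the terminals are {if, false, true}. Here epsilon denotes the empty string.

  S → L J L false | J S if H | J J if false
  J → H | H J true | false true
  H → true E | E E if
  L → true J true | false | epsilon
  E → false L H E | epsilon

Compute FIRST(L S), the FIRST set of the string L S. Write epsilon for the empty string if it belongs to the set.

{false, if, true}

FIRST(L) = {epsilon, false, true}
FIRST(E) = {epsilon, false}
FIRST(H) = {false, if, true}  (via E E if)
FIRST(J) = {false, if, true}  (via H, H J true)
FIRST(S) = {false, if, true}  (via L J L false, J S if H, J J if false)
FIRST(L S): take FIRST of each symbol in turn, carrying on past any symbol whose FIRST contains epsilon; result {false, if, true}.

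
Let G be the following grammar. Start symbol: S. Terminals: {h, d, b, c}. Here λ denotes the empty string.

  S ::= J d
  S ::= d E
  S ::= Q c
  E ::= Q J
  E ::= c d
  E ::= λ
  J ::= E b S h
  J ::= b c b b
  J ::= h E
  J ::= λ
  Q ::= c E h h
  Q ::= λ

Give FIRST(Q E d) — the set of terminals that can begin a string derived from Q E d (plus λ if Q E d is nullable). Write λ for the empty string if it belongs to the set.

FIRST(Q) = {λ, c}
FIRST(S) = {b, c, d, h}  (via J d, Q c)
FIRST(E) = {λ, b, c, h}  (via Q J)
FIRST(J) = {λ, b, c, h}  (via E b S h)
FIRST(Q E d): take FIRST of each symbol in turn, carrying on past any symbol whose FIRST contains λ; result {b, c, d, h}.

{b, c, d, h}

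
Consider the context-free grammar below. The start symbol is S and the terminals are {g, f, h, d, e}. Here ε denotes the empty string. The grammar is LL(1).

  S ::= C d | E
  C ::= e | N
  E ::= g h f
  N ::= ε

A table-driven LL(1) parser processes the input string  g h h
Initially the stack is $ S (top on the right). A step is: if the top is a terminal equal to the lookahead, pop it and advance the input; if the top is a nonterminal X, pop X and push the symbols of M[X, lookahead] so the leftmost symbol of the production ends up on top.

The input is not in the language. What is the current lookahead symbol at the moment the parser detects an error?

h

     Stack    Input    Action
  1  $ S      g h h $  expand S ::= E
  2  $ E      g h h $  expand E ::= g h f
  3  $ f h g  g h h $  match g
  4  $ f h    h h $    match h
  5  $ f      h $      error: top is terminal f but lookahead is h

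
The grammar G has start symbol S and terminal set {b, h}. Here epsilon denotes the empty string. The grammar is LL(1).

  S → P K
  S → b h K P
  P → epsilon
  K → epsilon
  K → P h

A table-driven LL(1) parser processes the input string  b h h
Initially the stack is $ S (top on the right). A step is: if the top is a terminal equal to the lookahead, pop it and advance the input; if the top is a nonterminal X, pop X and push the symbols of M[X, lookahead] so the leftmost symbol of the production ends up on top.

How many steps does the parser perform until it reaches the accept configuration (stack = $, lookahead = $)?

     Stack      Input    Action
  1  $ S        b h h $  expand S → b h K P
  2  $ P K h b  b h h $  match b
  3  $ P K h    h h $    match h
  4  $ P K      h $      expand K → P h
  5  $ P h P    h $      expand P → epsilon
  6  $ P h      h $      match h
  7  $ P        $        expand P → epsilon
Accept reached after 7 steps.

7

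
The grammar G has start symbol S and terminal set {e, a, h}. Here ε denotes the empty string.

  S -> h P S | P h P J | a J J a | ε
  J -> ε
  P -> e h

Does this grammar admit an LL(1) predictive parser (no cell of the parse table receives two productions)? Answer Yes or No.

Yes

FIRST(S) = {ε, a, e, h}
FIRST(J) = {ε}
FIRST(P) = {e}
FOLLOW(S) = {$}
FOLLOW(J) = {$, a}
FOLLOW(P) = {$, a, e, h}
Each cell of M receives at most one production.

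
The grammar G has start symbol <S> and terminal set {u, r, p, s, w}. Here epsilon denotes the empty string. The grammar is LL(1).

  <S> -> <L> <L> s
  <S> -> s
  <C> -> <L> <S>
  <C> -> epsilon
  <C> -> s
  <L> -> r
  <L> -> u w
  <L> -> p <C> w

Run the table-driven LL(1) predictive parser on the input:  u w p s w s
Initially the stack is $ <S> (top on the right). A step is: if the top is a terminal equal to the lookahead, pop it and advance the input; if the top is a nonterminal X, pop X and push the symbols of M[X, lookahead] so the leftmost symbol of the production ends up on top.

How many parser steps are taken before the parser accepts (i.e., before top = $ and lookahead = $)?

10

step 1: stack=$ <S>  input=u w p s w s $  — expand <S> -> <L> <L> s
step 2: stack=$ s <L> <L>  input=u w p s w s $  — expand <L> -> u w
step 3: stack=$ s <L> w u  input=u w p s w s $  — match u
step 4: stack=$ s <L> w  input=w p s w s $  — match w
step 5: stack=$ s <L>  input=p s w s $  — expand <L> -> p <C> w
step 6: stack=$ s w <C> p  input=p s w s $  — match p
step 7: stack=$ s w <C>  input=s w s $  — expand <C> -> s
step 8: stack=$ s w s  input=s w s $  — match s
step 9: stack=$ s w  input=w s $  — match w
step 10: stack=$ s  input=s $  — match s
Accept reached after 10 steps.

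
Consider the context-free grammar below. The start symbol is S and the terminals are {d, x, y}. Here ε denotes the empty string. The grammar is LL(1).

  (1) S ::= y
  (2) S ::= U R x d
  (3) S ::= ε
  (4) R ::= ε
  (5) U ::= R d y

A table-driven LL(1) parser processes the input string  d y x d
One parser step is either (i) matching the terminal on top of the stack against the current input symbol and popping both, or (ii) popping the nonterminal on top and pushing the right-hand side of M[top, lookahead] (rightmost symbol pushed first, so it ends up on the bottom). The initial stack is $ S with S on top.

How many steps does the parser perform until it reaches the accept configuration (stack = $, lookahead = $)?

     Stack          Input      Action
  1  $ S            d y x d $  expand S ::= U R x d
  2  $ d x R U      d y x d $  expand U ::= R d y
  3  $ d x R y d R  d y x d $  expand R ::= ε
  4  $ d x R y d    d y x d $  match d
  5  $ d x R y      y x d $    match y
  6  $ d x R        x d $      expand R ::= ε
  7  $ d x          x d $      match x
  8  $ d            d $        match d
Accept reached after 8 steps.

8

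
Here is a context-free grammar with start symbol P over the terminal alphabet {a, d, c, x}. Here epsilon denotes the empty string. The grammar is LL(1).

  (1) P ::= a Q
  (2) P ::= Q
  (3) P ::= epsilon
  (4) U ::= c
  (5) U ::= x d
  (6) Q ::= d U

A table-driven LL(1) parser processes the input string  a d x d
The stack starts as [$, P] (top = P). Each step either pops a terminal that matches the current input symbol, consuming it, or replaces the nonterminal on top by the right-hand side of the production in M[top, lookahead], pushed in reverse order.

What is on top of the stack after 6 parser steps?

d

     Stack  Input      Action
  1  $ P    a d x d $  expand P ::= a Q
  2  $ Q a  a d x d $  match a
  3  $ Q    d x d $    expand Q ::= d U
  4  $ U d  d x d $    match d
  5  $ U    x d $      expand U ::= x d
  6  $ d x  x d $      match x
Stack after step 6: $ d (top = d).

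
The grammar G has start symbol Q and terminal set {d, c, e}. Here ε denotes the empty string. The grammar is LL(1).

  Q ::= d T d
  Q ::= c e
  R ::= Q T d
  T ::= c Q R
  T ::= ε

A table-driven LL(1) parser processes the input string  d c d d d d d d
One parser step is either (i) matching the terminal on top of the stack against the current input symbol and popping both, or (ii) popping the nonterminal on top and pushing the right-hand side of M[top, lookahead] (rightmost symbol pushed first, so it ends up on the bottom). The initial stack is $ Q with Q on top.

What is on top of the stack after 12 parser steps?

      Stack          Input              Action
   1  $ Q            d c d d d d d d $  expand Q ::= d T d
   2  $ d T d        d c d d d d d d $  match d
   3  $ d T          c d d d d d d $    expand T ::= c Q R
   4  $ d R Q c      c d d d d d d $    match c
   5  $ d R Q        d d d d d d $      expand Q ::= d T d
   6  $ d R d T d    d d d d d d $      match d
   7  $ d R d T      d d d d d $        expand T ::= ε
   8  $ d R d        d d d d d $        match d
   9  $ d R          d d d d $          expand R ::= Q T d
  10  $ d d T Q      d d d d $          expand Q ::= d T d
  11  $ d d T d T d  d d d d $          match d
  12  $ d d T d T    d d d $            expand T ::= ε
Stack after step 12: $ d d T d (top = d).

d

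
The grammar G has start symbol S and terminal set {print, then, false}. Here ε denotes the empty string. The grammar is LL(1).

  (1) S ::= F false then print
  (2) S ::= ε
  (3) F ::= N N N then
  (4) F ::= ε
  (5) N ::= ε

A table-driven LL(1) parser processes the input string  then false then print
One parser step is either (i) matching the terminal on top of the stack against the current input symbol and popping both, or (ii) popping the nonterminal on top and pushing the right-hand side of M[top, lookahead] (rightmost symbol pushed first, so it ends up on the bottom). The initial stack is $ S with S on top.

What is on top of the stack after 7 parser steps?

step 1: stack=$ S  input=then false then print $  — expand S ::= F false then print
step 2: stack=$ print then false F  input=then false then print $  — expand F ::= N N N then
step 3: stack=$ print then false then N N N  input=then false then print $  — expand N ::= ε
step 4: stack=$ print then false then N N  input=then false then print $  — expand N ::= ε
step 5: stack=$ print then false then N  input=then false then print $  — expand N ::= ε
step 6: stack=$ print then false then  input=then false then print $  — match then
step 7: stack=$ print then false  input=false then print $  — match false
Stack after step 7: $ print then (top = then).

then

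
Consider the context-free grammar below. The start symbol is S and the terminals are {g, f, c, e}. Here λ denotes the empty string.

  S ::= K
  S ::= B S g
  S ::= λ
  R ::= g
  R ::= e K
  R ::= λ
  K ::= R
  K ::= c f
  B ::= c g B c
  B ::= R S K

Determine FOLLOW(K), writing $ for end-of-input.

{$, c, e, g}

FIRST(R): from R::=g we get {g}; from R::=e K we get {e}; from R::=λ we get {λ}. So FIRST(R) = {λ, e, g}.
FIRST(K): from K::=R we get {λ, e, g}; from K::=c f we get {c}. So FIRST(K) = {λ, c, e, g}.
FIRST(S): from S::=K we get {λ, c, e, g}; from S::=B S g we get {c, e, g}; from S::=λ we get {λ}. So FIRST(S) = {λ, c, e, g}.
FIRST(B): from B::=c g B c we get {c}; from B::=R S K we get {λ, c, e, g}. So FIRST(B) = {λ, c, e, g}.
FOLLOW(S) includes $ since S is the start symbol.
FOLLOW(B): in S::=B S g, B is followed by S g with FIRST {c, e, g}; in B::=c g B c, B is followed by c with FIRST {c}. Thus FOLLOW(B) = {c, e, g}.
FOLLOW(S): in S::=B S g, S is followed by g with FIRST {g}; in B::=R S K, S is followed by K with FIRST {λ, c, e, g}; in B::=R S K, the suffix after S is nullable, so FOLLOW(S) ⊇ FOLLOW(B) = {c, e, g}. Thus FOLLOW(S) = {$, c, e, g}.
FOLLOW(R): in K::=R, the suffix after R is empty, so FOLLOW(R) ⊇ FOLLOW(K) = {$, c, e, g}; in B::=R S K, R is followed by S K with FIRST {λ, c, e, g}; in B::=R S K, the suffix after R is nullable, so FOLLOW(R) ⊇ FOLLOW(B) = {c, e, g}. Thus FOLLOW(R) = {$, c, e, g}.
FOLLOW(K): in S::=K, the suffix after K is empty, so FOLLOW(K) ⊇ FOLLOW(S) = {$, c, e, g}; in R::=e K, the suffix after K is empty, so FOLLOW(K) ⊇ FOLLOW(R) = {$, c, e, g}; in B::=R S K, the suffix after K is empty, so FOLLOW(K) ⊇ FOLLOW(B) = {c, e, g}. Thus FOLLOW(K) = {$, c, e, g}.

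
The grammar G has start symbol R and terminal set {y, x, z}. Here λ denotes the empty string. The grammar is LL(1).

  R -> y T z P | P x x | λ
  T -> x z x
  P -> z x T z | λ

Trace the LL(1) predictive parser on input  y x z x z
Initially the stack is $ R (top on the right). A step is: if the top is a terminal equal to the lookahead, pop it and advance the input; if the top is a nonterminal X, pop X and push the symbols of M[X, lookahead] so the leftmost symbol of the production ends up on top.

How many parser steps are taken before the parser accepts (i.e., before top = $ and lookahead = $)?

8

step 1: stack=$ R  input=y x z x z $  — expand R -> y T z P
step 2: stack=$ P z T y  input=y x z x z $  — match y
step 3: stack=$ P z T  input=x z x z $  — expand T -> x z x
step 4: stack=$ P z x z x  input=x z x z $  — match x
step 5: stack=$ P z x z  input=z x z $  — match z
step 6: stack=$ P z x  input=x z $  — match x
step 7: stack=$ P z  input=z $  — match z
step 8: stack=$ P  input=$  — expand P -> λ
Accept reached after 8 steps.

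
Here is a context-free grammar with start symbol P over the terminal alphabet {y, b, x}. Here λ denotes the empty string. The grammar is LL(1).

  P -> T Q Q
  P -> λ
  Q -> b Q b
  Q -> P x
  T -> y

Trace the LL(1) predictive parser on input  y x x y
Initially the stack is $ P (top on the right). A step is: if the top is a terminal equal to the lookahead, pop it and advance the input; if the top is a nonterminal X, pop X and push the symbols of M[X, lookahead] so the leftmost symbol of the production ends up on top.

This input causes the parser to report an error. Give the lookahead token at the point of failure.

y

      Stack    Input      Action
   1  $ P      y x x y $  expand P -> T Q Q
   2  $ Q Q T  y x x y $  expand T -> y
   3  $ Q Q y  y x x y $  match y
   4  $ Q Q    x x y $    expand Q -> P x
   5  $ Q x P  x x y $    expand P -> λ
   6  $ Q x    x x y $    match x
   7  $ Q      x y $      expand Q -> P x
   8  $ x P    x y $      expand P -> λ
   9  $ x      x y $      match x
  10  $        y $        error: stack empty but input remains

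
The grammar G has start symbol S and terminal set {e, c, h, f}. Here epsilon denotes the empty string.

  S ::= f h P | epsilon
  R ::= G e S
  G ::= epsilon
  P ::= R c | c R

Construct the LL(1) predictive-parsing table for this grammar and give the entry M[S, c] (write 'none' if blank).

FIRST(S) = {epsilon, f}
FIRST(G) = {epsilon}
FIRST(R) = {e}  (via G e S)
FIRST(P) = {c, e}  (via R c)
FOLLOW(S) includes $ since S is the start symbol.
FOLLOW(S): in R::=G e S, the suffix after S is empty, so FOLLOW(S) ⊇ FOLLOW(R) = {$, c}. Thus FOLLOW(S) = {$, c}.
FOLLOW(R): in P::=R c, R is followed by c with FIRST {c}; in P::=c R, the suffix after R is empty, so FOLLOW(R) ⊇ FOLLOW(P) = {$, c}. Thus FOLLOW(R) = {$, c}.
For S ::= f h P: FIRST(f h P) = {f}, so it goes in M[S, t] for t ∈ {f}.
For S ::= epsilon: FIRST(epsilon) = {epsilon}, so it goes in M[S, t] for t ∈ {}; since epsilon ∈ FIRST, also for every t ∈ FOLLOW(S) = {$, c}.

S ::= epsilon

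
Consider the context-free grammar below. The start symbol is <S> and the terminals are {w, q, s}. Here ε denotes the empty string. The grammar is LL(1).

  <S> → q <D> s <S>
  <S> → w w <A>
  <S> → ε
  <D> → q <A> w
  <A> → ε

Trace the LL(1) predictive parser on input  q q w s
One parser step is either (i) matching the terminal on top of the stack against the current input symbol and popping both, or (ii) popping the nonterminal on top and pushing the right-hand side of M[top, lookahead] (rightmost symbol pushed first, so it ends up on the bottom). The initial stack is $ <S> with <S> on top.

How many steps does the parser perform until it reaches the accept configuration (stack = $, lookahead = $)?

8

step 1: stack=$ <S>  input=q q w s $  — expand <S> → q <D> s <S>
step 2: stack=$ <S> s <D> q  input=q q w s $  — match q
step 3: stack=$ <S> s <D>  input=q w s $  — expand <D> → q <A> w
step 4: stack=$ <S> s w <A> q  input=q w s $  — match q
step 5: stack=$ <S> s w <A>  input=w s $  — expand <A> → ε
step 6: stack=$ <S> s w  input=w s $  — match w
step 7: stack=$ <S> s  input=s $  — match s
step 8: stack=$ <S>  input=$  — expand <S> → ε
Accept reached after 8 steps.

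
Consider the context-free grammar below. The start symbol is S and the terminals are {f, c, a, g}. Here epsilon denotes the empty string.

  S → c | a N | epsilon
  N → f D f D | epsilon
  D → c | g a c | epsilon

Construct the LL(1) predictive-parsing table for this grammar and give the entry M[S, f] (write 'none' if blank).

none

FIRST(S): from S→c we get {c}; from S→a N we get {a}; from S→epsilon we get {epsilon}. So FIRST(S) = {epsilon, a, c}.
FIRST(N): from N→f D f D we get {f}; from N→epsilon we get {epsilon}. So FIRST(N) = {epsilon, f}.
FIRST(D): from D→c we get {c}; from D→g a c we get {g}; from D→epsilon we get {epsilon}. So FIRST(D) = {epsilon, c, g}.
FOLLOW(S) includes $ since S is the start symbol.
FOLLOW(S): S appears on no right-hand side. Thus FOLLOW(S) = {$}.
For S → c: FIRST(c) = {c}, so it goes in M[S, t] for t ∈ {c}.
For S → a N: FIRST(a N) = {a}, so it goes in M[S, t] for t ∈ {a}.
For S → epsilon: FIRST(epsilon) = {epsilon}, so it goes in M[S, t] for t ∈ {}; since epsilon ∈ FIRST, also for every t ∈ FOLLOW(S) = {$}.
None of these place a production in M[S, f].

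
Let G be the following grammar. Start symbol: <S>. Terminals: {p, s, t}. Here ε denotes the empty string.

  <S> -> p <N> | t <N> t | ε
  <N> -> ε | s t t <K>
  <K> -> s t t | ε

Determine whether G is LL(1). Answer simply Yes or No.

Yes

FIRST(<S>) = {ε, p, t}
FIRST(<N>) = {ε, s}
FIRST(<K>) = {ε, s}
FOLLOW(<S>) = {$}
FOLLOW(<N>) = {$, t}
FOLLOW(<K>) = {$, t}
Each cell of M receives at most one production.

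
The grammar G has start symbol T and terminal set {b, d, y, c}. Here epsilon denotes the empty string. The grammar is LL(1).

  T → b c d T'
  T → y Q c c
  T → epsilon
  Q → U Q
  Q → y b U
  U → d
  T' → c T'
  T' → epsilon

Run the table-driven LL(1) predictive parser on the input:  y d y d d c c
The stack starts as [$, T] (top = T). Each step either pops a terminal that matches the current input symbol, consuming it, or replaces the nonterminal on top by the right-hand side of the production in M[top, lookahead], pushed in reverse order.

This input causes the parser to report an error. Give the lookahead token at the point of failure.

d

     Stack        Input            Action
  1  $ T          y d y d d c c $  expand T → y Q c c
  2  $ c c Q y    y d y d d c c $  match y
  3  $ c c Q      d y d d c c $    expand Q → U Q
  4  $ c c Q U    d y d d c c $    expand U → d
  5  $ c c Q d    d y d d c c $    match d
  6  $ c c Q      y d d c c $      expand Q → y b U
  7  $ c c U b y  y d d c c $      match y
  8  $ c c U b    d d c c $        error: top is terminal b but lookahead is d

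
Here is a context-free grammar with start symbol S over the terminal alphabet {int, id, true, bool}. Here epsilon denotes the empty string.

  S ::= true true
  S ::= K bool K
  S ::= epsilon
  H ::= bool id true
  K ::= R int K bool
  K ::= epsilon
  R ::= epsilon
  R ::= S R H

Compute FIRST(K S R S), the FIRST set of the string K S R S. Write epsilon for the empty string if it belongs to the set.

{epsilon, bool, int, true}

FIRST(H) = {bool}
FIRST(S) = {epsilon, bool, int, true}  (via K bool K)
FIRST(R) = {epsilon, bool, int, true}  (via S R H)
FIRST(K) = {epsilon, bool, int, true}  (via R int K bool)
FIRST(K S R S): take FIRST of each symbol in turn, carrying on past any symbol whose FIRST contains epsilon; result {epsilon, bool, int, true}.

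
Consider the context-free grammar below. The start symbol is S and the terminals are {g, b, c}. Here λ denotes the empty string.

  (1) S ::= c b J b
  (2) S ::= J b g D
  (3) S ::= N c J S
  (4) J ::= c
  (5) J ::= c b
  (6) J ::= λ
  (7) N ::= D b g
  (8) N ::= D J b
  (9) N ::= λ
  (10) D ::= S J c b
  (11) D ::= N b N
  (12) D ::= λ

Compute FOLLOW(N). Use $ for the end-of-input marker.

FIRST(J) = {λ, c}
FIRST(S) = {b, c}  (via J b g D, N c J S)
FIRST(N) = {λ, b, c}  (via D b g, D J b)
FIRST(D) = {λ, b, c}  (via S J c b, N b N)
FOLLOW(S) includes $ since S is the start symbol.
FOLLOW(S): in S::=N c J S, the suffix after S is empty (adds nothing new); in D::=S J c b, S is followed by J c b with FIRST {c}. Thus FOLLOW(S) = {$, c}.
FOLLOW(J): in S::=c b J b, J is followed by b with FIRST {b}; in S::=J b g D, J is followed by b g D with FIRST {b}; in S::=N c J S, J is followed by S with FIRST {b, c}; in N::=D J b, J is followed by b with FIRST {b}; in D::=S J c b, J is followed by c b with FIRST {c}. Thus FOLLOW(J) = {b, c}.
FOLLOW(D): in S::=J b g D, the suffix after D is empty, so FOLLOW(D) ⊇ FOLLOW(S) = {$, c}; in N::=D b g, D is followed by b g with FIRST {b}; in N::=D J b, D is followed by J b with FIRST {b, c}. Thus FOLLOW(D) = {$, b, c}.
FOLLOW(N): in S::=N c J S, N is followed by c J S with FIRST {c}; in D::=N b N (occurrence 1), N is followed by b N with FIRST {b}; in D::=N b N (occurrence 2), the suffix after N is empty, so FOLLOW(N) ⊇ FOLLOW(D) = {$, b, c}. Thus FOLLOW(N) = {$, b, c}.

{$, b, c}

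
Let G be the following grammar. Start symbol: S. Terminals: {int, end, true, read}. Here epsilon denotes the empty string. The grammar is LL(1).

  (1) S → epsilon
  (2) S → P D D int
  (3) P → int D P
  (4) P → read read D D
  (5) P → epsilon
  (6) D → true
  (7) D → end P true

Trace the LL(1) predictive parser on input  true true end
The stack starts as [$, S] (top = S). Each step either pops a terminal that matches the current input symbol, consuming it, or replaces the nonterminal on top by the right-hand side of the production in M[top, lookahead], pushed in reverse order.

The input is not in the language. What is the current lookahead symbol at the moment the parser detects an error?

end

step 1: stack=$ S  input=true true end $  — expand S → P D D int
step 2: stack=$ int D D P  input=true true end $  — expand P → epsilon
step 3: stack=$ int D D  input=true true end $  — expand D → true
step 4: stack=$ int D true  input=true true end $  — match true
step 5: stack=$ int D  input=true end $  — expand D → true
step 6: stack=$ int true  input=true end $  — match true
step 7: stack=$ int  input=end $  — error: top is terminal int but lookahead is end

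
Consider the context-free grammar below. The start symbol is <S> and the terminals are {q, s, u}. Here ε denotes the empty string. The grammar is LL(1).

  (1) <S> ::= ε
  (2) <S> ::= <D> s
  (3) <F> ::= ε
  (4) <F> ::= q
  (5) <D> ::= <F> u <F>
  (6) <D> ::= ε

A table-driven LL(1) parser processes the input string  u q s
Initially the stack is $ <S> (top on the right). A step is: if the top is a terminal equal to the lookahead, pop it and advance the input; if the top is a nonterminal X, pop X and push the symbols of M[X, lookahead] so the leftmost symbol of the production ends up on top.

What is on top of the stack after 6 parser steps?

     Stack          Input    Action
  1  $ <S>          u q s $  expand <S> ::= <D> s
  2  $ s <D>        u q s $  expand <D> ::= <F> u <F>
  3  $ s <F> u <F>  u q s $  expand <F> ::= ε
  4  $ s <F> u      u q s $  match u
  5  $ s <F>        q s $    expand <F> ::= q
  6  $ s q          q s $    match q
Stack after step 6: $ s (top = s).

s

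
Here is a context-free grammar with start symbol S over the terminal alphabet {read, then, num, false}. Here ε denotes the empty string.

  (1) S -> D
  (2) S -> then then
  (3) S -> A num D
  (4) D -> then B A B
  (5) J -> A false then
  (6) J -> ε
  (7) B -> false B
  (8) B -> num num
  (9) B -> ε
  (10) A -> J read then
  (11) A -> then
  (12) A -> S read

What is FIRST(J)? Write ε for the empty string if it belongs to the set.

FIRST(D) = {then}
FIRST(B) = {ε, false, num}
FIRST(S) = {read, then}  (via D, A num D)
FIRST(J) = {ε, read, then}  (via A false then)
FIRST(A) = {read, then}  (via J read then, S read)

{ε, read, then}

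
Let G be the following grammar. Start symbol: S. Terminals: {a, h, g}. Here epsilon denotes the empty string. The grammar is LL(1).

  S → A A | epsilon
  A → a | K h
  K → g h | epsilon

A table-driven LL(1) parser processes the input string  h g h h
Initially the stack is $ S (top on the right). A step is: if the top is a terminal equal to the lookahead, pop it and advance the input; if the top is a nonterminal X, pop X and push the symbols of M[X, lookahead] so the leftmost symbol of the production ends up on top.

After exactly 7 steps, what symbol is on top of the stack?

h

     Stack    Input      Action
  1  $ S      h g h h $  expand S → A A
  2  $ A A    h g h h $  expand A → K h
  3  $ A h K  h g h h $  expand K → epsilon
  4  $ A h    h g h h $  match h
  5  $ A      g h h $    expand A → K h
  6  $ h K    g h h $    expand K → g h
  7  $ h h g  g h h $    match g
Stack after step 7: $ h h (top = h).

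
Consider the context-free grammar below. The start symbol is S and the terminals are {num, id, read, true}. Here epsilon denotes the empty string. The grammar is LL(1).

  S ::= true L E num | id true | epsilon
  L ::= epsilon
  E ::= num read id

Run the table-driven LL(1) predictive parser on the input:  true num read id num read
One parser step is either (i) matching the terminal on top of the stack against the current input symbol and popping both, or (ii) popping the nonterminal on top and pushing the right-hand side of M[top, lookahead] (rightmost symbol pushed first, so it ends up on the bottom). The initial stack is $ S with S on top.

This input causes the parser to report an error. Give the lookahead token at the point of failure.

step 1: stack=$ S  input=true num read id num read $  — expand S ::= true L E num
step 2: stack=$ num E L true  input=true num read id num read $  — match true
step 3: stack=$ num E L  input=num read id num read $  — expand L ::= epsilon
step 4: stack=$ num E  input=num read id num read $  — expand E ::= num read id
step 5: stack=$ num id read num  input=num read id num read $  — match num
step 6: stack=$ num id read  input=read id num read $  — match read
step 7: stack=$ num id  input=id num read $  — match id
step 8: stack=$ num  input=num read $  — match num
step 9: stack=$  input=read $  — error: stack empty but input remains

read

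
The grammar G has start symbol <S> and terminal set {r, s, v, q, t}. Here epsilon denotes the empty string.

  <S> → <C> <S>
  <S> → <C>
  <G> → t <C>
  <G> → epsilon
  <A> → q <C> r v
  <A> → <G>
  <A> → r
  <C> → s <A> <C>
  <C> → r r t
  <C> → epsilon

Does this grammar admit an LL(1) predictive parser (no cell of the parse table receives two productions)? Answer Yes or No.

FIRST(<S>) = {epsilon, r, s}
FIRST(<G>) = {epsilon, t}
FIRST(<A>) = {epsilon, q, r, t}
FIRST(<C>) = {epsilon, r, s}
FOLLOW(<S>) = {$}
FOLLOW(<G>) = {$, r, s}
FOLLOW(<A>) = {$, r, s}
FOLLOW(<C>) = {$, r, s}
Cell M[<A>, r] receives both <A> → <G> and <A> → r — the grammar is not LL(1).

No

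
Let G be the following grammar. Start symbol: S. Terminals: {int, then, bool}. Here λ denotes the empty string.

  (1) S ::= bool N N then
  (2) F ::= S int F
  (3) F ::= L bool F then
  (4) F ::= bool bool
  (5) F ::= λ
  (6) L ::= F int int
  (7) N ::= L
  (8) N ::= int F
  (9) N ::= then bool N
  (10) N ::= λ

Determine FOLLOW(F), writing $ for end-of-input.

{bool, int, then}

FIRST(S) = {bool}
FIRST(F) = {λ, bool, int}  (via S int F, L bool F then)
FIRST(L) = {bool, int}  (via F int int)
FIRST(N) = {λ, bool, int, then}  (via L)
FOLLOW(S) includes $ since S is the start symbol.
FOLLOW(S): in F::=S int F, S is followed by int F with FIRST {int}. Thus FOLLOW(S) = {$, int}.
FOLLOW(N): in S::=bool N N then (occurrence 1), N is followed by N then with FIRST {bool, int, then}; in S::=bool N N then (occurrence 2), N is followed by then with FIRST {then}; in N::=then bool N, the suffix after N is empty (adds nothing new). Thus FOLLOW(N) = {bool, int, then}.
FOLLOW(F): in F::=S int F, the suffix after F is empty (adds nothing new); in F::=L bool F then, F is followed by then with FIRST {then}; in L::=F int int, F is followed by int int with FIRST {int}; in N::=int F, the suffix after F is empty, so FOLLOW(F) ⊇ FOLLOW(N) = {bool, int, then}. Thus FOLLOW(F) = {bool, int, then}.
FOLLOW(L): in F::=L bool F then, L is followed by bool F then with FIRST {bool}; in N::=L, the suffix after L is empty, so FOLLOW(L) ⊇ FOLLOW(N) = {bool, int, then}. Thus FOLLOW(L) = {bool, int, then}.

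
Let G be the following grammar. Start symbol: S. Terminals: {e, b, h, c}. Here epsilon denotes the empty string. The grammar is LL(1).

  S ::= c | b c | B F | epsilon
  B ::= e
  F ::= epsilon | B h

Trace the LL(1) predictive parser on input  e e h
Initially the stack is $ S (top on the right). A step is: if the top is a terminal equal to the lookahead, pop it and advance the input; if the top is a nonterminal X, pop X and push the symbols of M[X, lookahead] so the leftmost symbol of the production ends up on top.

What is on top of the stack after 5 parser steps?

step 1: stack=$ S  input=e e h $  — expand S ::= B F
step 2: stack=$ F B  input=e e h $  — expand B ::= e
step 3: stack=$ F e  input=e e h $  — match e
step 4: stack=$ F  input=e h $  — expand F ::= B h
step 5: stack=$ h B  input=e h $  — expand B ::= e
Stack after step 5: $ h e (top = e).

e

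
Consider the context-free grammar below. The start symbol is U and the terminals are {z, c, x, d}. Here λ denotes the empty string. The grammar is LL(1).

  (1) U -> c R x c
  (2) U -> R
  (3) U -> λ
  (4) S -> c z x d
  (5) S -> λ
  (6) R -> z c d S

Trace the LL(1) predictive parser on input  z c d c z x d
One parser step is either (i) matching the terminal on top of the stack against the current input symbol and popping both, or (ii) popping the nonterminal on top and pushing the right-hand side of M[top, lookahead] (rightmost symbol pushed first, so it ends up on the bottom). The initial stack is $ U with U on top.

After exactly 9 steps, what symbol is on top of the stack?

d

     Stack      Input            Action
  1  $ U        z c d c z x d $  expand U -> R
  2  $ R        z c d c z x d $  expand R -> z c d S
  3  $ S d c z  z c d c z x d $  match z
  4  $ S d c    c d c z x d $    match c
  5  $ S d      d c z x d $      match d
  6  $ S        c z x d $        expand S -> c z x d
  7  $ d x z c  c z x d $        match c
  8  $ d x z    z x d $          match z
  9  $ d x      x d $            match x
Stack after step 9: $ d (top = d).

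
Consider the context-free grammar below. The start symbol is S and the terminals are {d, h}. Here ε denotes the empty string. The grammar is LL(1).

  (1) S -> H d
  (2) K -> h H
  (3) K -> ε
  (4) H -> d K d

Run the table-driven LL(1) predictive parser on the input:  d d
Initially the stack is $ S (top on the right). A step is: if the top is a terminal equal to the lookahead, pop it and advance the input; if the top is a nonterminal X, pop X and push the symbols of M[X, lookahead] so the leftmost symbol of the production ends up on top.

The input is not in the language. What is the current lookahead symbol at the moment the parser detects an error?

$

     Stack      Input  Action
  1  $ S        d d $  expand S -> H d
  2  $ d H      d d $  expand H -> d K d
  3  $ d d K d  d d $  match d
  4  $ d d K    d $    expand K -> ε
  5  $ d d      d $    match d
  6  $ d        $      error: top is terminal d but lookahead is $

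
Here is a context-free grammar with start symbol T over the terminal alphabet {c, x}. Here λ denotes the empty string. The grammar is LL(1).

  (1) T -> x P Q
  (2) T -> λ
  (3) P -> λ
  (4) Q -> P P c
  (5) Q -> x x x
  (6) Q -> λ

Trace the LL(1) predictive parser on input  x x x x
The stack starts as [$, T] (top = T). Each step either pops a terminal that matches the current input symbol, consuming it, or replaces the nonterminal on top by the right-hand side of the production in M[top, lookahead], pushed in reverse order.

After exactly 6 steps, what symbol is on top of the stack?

x

step 1: stack=$ T  input=x x x x $  — expand T -> x P Q
step 2: stack=$ Q P x  input=x x x x $  — match x
step 3: stack=$ Q P  input=x x x $  — expand P -> λ
step 4: stack=$ Q  input=x x x $  — expand Q -> x x x
step 5: stack=$ x x x  input=x x x $  — match x
step 6: stack=$ x x  input=x x $  — match x
Stack after step 6: $ x (top = x).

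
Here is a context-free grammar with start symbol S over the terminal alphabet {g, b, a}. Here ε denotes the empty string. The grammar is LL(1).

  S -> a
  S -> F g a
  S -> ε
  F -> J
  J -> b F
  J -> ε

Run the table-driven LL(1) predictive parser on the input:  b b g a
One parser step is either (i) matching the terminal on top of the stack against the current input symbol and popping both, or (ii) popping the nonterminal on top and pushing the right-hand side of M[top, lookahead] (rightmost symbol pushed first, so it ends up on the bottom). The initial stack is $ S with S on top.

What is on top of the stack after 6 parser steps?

     Stack      Input      Action
  1  $ S        b b g a $  expand S -> F g a
  2  $ a g F    b b g a $  expand F -> J
  3  $ a g J    b b g a $  expand J -> b F
  4  $ a g F b  b b g a $  match b
  5  $ a g F    b g a $    expand F -> J
  6  $ a g J    b g a $    expand J -> b F
Stack after step 6: $ a g F b (top = b).

b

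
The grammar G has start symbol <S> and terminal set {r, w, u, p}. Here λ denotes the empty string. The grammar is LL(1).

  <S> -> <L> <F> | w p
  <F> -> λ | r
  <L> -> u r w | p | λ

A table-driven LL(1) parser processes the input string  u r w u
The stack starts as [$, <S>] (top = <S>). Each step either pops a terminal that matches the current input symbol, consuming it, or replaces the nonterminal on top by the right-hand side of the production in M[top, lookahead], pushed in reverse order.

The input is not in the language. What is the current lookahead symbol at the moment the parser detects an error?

u

step 1: stack=$ <S>  input=u r w u $  — expand <S> -> <L> <F>
step 2: stack=$ <F> <L>  input=u r w u $  — expand <L> -> u r w
step 3: stack=$ <F> w r u  input=u r w u $  — match u
step 4: stack=$ <F> w r  input=r w u $  — match r
step 5: stack=$ <F> w  input=w u $  — match w
step 6: stack=$ <F>  input=u $  — error: M[<F>, u] is empty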